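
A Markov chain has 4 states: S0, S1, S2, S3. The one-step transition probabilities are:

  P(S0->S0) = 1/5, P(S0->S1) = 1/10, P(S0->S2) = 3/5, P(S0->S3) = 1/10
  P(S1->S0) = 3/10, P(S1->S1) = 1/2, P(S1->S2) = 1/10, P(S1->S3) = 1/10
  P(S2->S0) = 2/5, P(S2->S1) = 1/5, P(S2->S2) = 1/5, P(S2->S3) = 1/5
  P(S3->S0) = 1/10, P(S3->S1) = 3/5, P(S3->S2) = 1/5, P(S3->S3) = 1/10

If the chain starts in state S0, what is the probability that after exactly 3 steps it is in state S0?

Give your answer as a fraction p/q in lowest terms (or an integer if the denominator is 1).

Computing P^3 by repeated multiplication:
P^1 =
  S0: [1/5, 1/10, 3/5, 1/10]
  S1: [3/10, 1/2, 1/10, 1/10]
  S2: [2/5, 1/5, 1/5, 1/5]
  S3: [1/10, 3/5, 1/5, 1/10]
P^2 =
  S0: [8/25, 1/4, 27/100, 4/25]
  S1: [13/50, 9/25, 27/100, 11/100]
  S2: [6/25, 3/10, 17/50, 3/25]
  S3: [29/100, 41/100, 9/50, 3/25]
P^3 =
  S0: [263/1000, 307/1000, 303/1000, 127/1000]
  S1: [279/1000, 163/500, 67/250, 127/1000]
  S2: [143/500, 157/500, 133/500, 67/500]
  S3: [53/200, 171/500, 11/40, 59/500]

(P^3)[S0 -> S0] = 263/1000

Answer: 263/1000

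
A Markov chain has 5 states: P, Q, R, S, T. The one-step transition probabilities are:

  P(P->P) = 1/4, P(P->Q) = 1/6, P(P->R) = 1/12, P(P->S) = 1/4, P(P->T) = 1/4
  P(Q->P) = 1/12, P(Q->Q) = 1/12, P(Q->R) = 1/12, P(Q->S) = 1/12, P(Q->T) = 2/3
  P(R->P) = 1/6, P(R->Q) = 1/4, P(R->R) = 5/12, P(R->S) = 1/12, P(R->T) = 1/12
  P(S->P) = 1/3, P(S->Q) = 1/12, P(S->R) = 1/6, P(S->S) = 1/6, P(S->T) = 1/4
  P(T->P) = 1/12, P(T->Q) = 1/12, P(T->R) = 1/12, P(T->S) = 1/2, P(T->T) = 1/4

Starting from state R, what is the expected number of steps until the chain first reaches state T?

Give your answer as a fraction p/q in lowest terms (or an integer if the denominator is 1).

Answer: 9738/2359

Derivation:
Let h_i = expected steps to first reach T from state i.
Boundary: h_T = 0.
First-step equations for the other states:
  h_P = 1 + 1/4*h_P + 1/6*h_Q + 1/12*h_R + 1/4*h_S + 1/4*h_T
  h_Q = 1 + 1/12*h_P + 1/12*h_Q + 1/12*h_R + 1/12*h_S + 2/3*h_T
  h_R = 1 + 1/6*h_P + 1/4*h_Q + 5/12*h_R + 1/12*h_S + 1/12*h_T
  h_S = 1 + 1/3*h_P + 1/12*h_Q + 1/6*h_R + 1/6*h_S + 1/4*h_T

Substituting h_T = 0 and rearranging gives the linear system (I - Q) h = 1:
  [3/4, -1/6, -1/12, -1/4] . (h_P, h_Q, h_R, h_S) = 1
  [-1/12, 11/12, -1/12, -1/12] . (h_P, h_Q, h_R, h_S) = 1
  [-1/6, -1/4, 7/12, -1/12] . (h_P, h_Q, h_R, h_S) = 1
  [-1/3, -1/12, -1/6, 5/6] . (h_P, h_Q, h_R, h_S) = 1

Solving yields:
  h_P = 8184/2359
  h_Q = 4980/2359
  h_R = 9738/2359
  h_S = 8550/2359

Starting state is R, so the expected hitting time is h_R = 9738/2359.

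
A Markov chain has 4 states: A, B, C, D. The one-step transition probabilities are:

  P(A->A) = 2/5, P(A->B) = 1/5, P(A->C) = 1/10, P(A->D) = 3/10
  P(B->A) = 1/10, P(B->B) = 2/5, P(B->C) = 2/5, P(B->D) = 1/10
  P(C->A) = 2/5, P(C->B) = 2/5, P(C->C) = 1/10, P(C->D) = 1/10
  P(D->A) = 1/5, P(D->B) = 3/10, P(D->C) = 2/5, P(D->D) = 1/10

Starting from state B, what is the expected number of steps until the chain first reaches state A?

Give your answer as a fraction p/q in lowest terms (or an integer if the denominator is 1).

Answer: 1300/263

Derivation:
Let h_i = expected steps to first reach A from state i.
Boundary: h_A = 0.
First-step equations for the other states:
  h_B = 1 + 1/10*h_A + 2/5*h_B + 2/5*h_C + 1/10*h_D
  h_C = 1 + 2/5*h_A + 2/5*h_B + 1/10*h_C + 1/10*h_D
  h_D = 1 + 1/5*h_A + 3/10*h_B + 2/5*h_C + 1/10*h_D

Substituting h_A = 0 and rearranging gives the linear system (I - Q) h = 1:
  [3/5, -2/5, -1/10] . (h_B, h_C, h_D) = 1
  [-2/5, 9/10, -1/10] . (h_B, h_C, h_D) = 1
  [-3/10, -2/5, 9/10] . (h_B, h_C, h_D) = 1

Solving yields:
  h_B = 1300/263
  h_C = 1000/263
  h_D = 1170/263

Starting state is B, so the expected hitting time is h_B = 1300/263.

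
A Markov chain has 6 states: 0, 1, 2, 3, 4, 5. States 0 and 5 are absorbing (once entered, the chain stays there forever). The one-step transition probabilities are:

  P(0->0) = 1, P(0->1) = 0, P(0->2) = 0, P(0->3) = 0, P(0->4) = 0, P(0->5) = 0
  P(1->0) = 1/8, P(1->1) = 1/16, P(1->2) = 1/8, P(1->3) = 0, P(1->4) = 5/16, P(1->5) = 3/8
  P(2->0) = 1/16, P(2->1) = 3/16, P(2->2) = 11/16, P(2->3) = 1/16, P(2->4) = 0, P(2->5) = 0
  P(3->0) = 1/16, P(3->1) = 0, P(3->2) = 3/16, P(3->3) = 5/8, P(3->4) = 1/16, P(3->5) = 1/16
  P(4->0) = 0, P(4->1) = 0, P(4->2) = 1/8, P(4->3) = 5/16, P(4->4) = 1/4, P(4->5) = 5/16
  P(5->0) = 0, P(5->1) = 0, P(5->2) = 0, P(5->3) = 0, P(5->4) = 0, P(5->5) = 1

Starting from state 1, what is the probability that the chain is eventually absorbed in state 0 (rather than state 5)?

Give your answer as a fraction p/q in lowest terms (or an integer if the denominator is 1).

Let a_i = P(absorbed in 0 | start in state i).
Boundary conditions: a_0 = 1, a_5 = 0.
For each transient state i, a_i = sum_j P(i->j) * a_j:
  a_1 = 1/8*a_0 + 1/16*a_1 + 1/8*a_2 + 0*a_3 + 5/16*a_4 + 3/8*a_5
  a_2 = 1/16*a_0 + 3/16*a_1 + 11/16*a_2 + 1/16*a_3 + 0*a_4 + 0*a_5
  a_3 = 1/16*a_0 + 0*a_1 + 3/16*a_2 + 5/8*a_3 + 1/16*a_4 + 1/16*a_5
  a_4 = 0*a_0 + 0*a_1 + 1/8*a_2 + 5/16*a_3 + 1/4*a_4 + 5/16*a_5

Substituting a_0 = 1 and a_5 = 0, rearrange to (I - Q) a = r where r[i] = P(i -> 0):
  [15/16, -1/8, 0, -5/16] . (a_1, a_2, a_3, a_4) = 1/8
  [-3/16, 5/16, -1/16, 0] . (a_1, a_2, a_3, a_4) = 1/16
  [0, -3/16, 3/8, -1/16] . (a_1, a_2, a_3, a_4) = 1/16
  [0, -1/8, -5/16, 3/4] . (a_1, a_2, a_3, a_4) = 0

Solving yields:
  a_1 = 511/1824
  a_2 = 277/608
  a_3 = 7/16
  a_4 = 157/608

Starting state is 1, so the absorption probability is a_1 = 511/1824.

Answer: 511/1824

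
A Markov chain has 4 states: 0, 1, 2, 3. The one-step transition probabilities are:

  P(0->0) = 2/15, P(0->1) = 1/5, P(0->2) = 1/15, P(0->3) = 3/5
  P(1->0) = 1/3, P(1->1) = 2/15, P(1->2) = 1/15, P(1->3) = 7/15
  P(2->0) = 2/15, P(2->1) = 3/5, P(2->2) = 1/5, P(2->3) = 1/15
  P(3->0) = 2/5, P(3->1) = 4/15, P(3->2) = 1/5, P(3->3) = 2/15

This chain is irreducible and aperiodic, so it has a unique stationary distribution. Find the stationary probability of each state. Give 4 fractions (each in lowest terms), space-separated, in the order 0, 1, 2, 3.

The stationary distribution satisfies pi = pi * P, i.e.:
  pi_0 = 2/15*pi_0 + 1/3*pi_1 + 2/15*pi_2 + 2/5*pi_3
  pi_1 = 1/5*pi_0 + 2/15*pi_1 + 3/5*pi_2 + 4/15*pi_3
  pi_2 = 1/15*pi_0 + 1/15*pi_1 + 1/5*pi_2 + 1/5*pi_3
  pi_3 = 3/5*pi_0 + 7/15*pi_1 + 1/15*pi_2 + 2/15*pi_3
with normalization: pi_0 + pi_1 + pi_2 + pi_3 = 1.

Using the first 3 balance equations plus normalization, the linear system A*pi = b is:
  [-13/15, 1/3, 2/15, 2/5] . pi = 0
  [1/5, -13/15, 3/5, 4/15] . pi = 0
  [1/15, 1/15, -4/5, 1/5] . pi = 0
  [1, 1, 1, 1] . pi = 1

Solving yields:
  pi_0 = 1343/4882
  pi_1 = 1255/4882
  pi_2 = 315/2441
  pi_3 = 827/2441

Verification (pi * P):
  1343/4882*2/15 + 1255/4882*1/3 + 315/2441*2/15 + 827/2441*2/5 = 1343/4882 = pi_0  (ok)
  1343/4882*1/5 + 1255/4882*2/15 + 315/2441*3/5 + 827/2441*4/15 = 1255/4882 = pi_1  (ok)
  1343/4882*1/15 + 1255/4882*1/15 + 315/2441*1/5 + 827/2441*1/5 = 315/2441 = pi_2  (ok)
  1343/4882*3/5 + 1255/4882*7/15 + 315/2441*1/15 + 827/2441*2/15 = 827/2441 = pi_3  (ok)

Answer: 1343/4882 1255/4882 315/2441 827/2441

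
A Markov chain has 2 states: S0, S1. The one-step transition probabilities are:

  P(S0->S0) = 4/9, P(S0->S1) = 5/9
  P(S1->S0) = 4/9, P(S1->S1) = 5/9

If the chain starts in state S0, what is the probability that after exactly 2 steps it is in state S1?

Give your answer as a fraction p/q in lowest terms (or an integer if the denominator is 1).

Answer: 5/9

Derivation:
Computing P^2 by repeated multiplication:
P^1 =
  S0: [4/9, 5/9]
  S1: [4/9, 5/9]
P^2 =
  S0: [4/9, 5/9]
  S1: [4/9, 5/9]

(P^2)[S0 -> S1] = 5/9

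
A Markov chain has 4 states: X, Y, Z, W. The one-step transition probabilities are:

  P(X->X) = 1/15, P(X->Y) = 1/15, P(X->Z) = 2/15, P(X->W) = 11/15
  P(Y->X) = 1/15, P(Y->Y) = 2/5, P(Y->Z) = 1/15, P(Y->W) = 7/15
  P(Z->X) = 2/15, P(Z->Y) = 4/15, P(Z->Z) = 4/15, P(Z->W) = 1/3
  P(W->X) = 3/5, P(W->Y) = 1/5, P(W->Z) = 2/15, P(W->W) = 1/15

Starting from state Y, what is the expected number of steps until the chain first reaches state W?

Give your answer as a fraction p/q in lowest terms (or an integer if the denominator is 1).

Answer: 2685/1273

Derivation:
Let h_i = expected steps to first reach W from state i.
Boundary: h_W = 0.
First-step equations for the other states:
  h_X = 1 + 1/15*h_X + 1/15*h_Y + 2/15*h_Z + 11/15*h_W
  h_Y = 1 + 1/15*h_X + 2/5*h_Y + 1/15*h_Z + 7/15*h_W
  h_Z = 1 + 2/15*h_X + 4/15*h_Y + 4/15*h_Z + 1/3*h_W

Substituting h_W = 0 and rearranging gives the linear system (I - Q) h = 1:
  [14/15, -1/15, -2/15] . (h_X, h_Y, h_Z) = 1
  [-1/15, 3/5, -1/15] . (h_X, h_Y, h_Z) = 1
  [-2/15, -4/15, 11/15] . (h_X, h_Y, h_Z) = 1

Solving yields:
  h_X = 105/67
  h_Y = 2685/1273
  h_Z = 3075/1273

Starting state is Y, so the expected hitting time is h_Y = 2685/1273.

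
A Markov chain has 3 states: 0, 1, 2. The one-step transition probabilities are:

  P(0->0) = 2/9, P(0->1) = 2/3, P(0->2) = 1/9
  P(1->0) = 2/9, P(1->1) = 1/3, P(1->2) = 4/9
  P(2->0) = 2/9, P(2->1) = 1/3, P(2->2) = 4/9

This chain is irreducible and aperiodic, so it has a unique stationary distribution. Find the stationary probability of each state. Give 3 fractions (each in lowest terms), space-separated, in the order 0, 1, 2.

The stationary distribution satisfies pi = pi * P, i.e.:
  pi_0 = 2/9*pi_0 + 2/9*pi_1 + 2/9*pi_2
  pi_1 = 2/3*pi_0 + 1/3*pi_1 + 1/3*pi_2
  pi_2 = 1/9*pi_0 + 4/9*pi_1 + 4/9*pi_2
with normalization: pi_0 + pi_1 + pi_2 = 1.

Using the first 2 balance equations plus normalization, the linear system A*pi = b is:
  [-7/9, 2/9, 2/9] . pi = 0
  [2/3, -2/3, 1/3] . pi = 0
  [1, 1, 1] . pi = 1

Solving yields:
  pi_0 = 2/9
  pi_1 = 11/27
  pi_2 = 10/27

Verification (pi * P):
  2/9*2/9 + 11/27*2/9 + 10/27*2/9 = 2/9 = pi_0  (ok)
  2/9*2/3 + 11/27*1/3 + 10/27*1/3 = 11/27 = pi_1  (ok)
  2/9*1/9 + 11/27*4/9 + 10/27*4/9 = 10/27 = pi_2  (ok)

Answer: 2/9 11/27 10/27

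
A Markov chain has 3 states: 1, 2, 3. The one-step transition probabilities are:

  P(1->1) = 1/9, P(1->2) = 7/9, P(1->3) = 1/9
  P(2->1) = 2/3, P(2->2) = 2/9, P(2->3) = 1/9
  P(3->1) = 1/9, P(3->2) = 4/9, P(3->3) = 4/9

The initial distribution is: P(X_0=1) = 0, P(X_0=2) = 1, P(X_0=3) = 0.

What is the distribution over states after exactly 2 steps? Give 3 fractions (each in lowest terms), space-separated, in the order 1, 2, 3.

Answer: 19/81 50/81 4/27

Derivation:
Propagating the distribution step by step (d_{t+1} = d_t * P):
d_0 = (1=0, 2=1, 3=0)
  d_1[1] = 0*1/9 + 1*2/3 + 0*1/9 = 2/3
  d_1[2] = 0*7/9 + 1*2/9 + 0*4/9 = 2/9
  d_1[3] = 0*1/9 + 1*1/9 + 0*4/9 = 1/9
d_1 = (1=2/3, 2=2/9, 3=1/9)
  d_2[1] = 2/3*1/9 + 2/9*2/3 + 1/9*1/9 = 19/81
  d_2[2] = 2/3*7/9 + 2/9*2/9 + 1/9*4/9 = 50/81
  d_2[3] = 2/3*1/9 + 2/9*1/9 + 1/9*4/9 = 4/27
d_2 = (1=19/81, 2=50/81, 3=4/27)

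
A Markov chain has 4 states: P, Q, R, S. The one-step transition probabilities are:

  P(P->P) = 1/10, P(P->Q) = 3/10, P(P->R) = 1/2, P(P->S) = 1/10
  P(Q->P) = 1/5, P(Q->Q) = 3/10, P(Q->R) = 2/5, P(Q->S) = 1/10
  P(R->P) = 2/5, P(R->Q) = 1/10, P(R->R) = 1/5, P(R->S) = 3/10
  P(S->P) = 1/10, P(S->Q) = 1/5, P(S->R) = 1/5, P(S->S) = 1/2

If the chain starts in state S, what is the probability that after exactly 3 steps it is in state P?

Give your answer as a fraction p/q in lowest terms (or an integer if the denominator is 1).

Answer: 101/500

Derivation:
Computing P^3 by repeated multiplication:
P^1 =
  P: [1/10, 3/10, 1/2, 1/10]
  Q: [1/5, 3/10, 2/5, 1/10]
  R: [2/5, 1/10, 1/5, 3/10]
  S: [1/10, 1/5, 1/5, 1/2]
P^2 =
  P: [7/25, 19/100, 29/100, 6/25]
  Q: [1/4, 21/100, 8/25, 11/50]
  R: [17/100, 23/100, 17/50, 13/50]
  S: [9/50, 21/100, 27/100, 17/50]
P^3 =
  P: [103/500, 109/500, 161/500, 127/500]
  Q: [217/1000, 107/500, 317/1000, 63/250]
  R: [9/40, 103/500, 297/1000, 34/125]
  S: [101/500, 53/250, 37/125, 29/100]

(P^3)[S -> P] = 101/500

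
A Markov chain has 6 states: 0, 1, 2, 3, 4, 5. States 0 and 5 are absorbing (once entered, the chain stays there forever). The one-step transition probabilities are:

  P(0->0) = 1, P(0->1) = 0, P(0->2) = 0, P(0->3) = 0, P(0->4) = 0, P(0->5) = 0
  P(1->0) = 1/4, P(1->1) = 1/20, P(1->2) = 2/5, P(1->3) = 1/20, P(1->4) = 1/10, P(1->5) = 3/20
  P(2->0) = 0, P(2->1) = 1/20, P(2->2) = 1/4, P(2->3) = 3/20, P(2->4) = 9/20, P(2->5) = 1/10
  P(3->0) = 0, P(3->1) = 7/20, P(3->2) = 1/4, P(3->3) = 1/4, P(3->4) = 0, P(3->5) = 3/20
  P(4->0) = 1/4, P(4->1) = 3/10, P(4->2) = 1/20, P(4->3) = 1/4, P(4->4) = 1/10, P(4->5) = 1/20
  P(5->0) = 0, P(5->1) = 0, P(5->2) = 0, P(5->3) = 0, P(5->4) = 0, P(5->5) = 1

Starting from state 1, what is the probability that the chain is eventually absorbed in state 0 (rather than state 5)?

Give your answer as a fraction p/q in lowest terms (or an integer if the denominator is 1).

Answer: 24825/44917

Derivation:
Let a_i = P(absorbed in 0 | start in state i).
Boundary conditions: a_0 = 1, a_5 = 0.
For each transient state i, a_i = sum_j P(i->j) * a_j:
  a_1 = 1/4*a_0 + 1/20*a_1 + 2/5*a_2 + 1/20*a_3 + 1/10*a_4 + 3/20*a_5
  a_2 = 0*a_0 + 1/20*a_1 + 1/4*a_2 + 3/20*a_3 + 9/20*a_4 + 1/10*a_5
  a_3 = 0*a_0 + 7/20*a_1 + 1/4*a_2 + 1/4*a_3 + 0*a_4 + 3/20*a_5
  a_4 = 1/4*a_0 + 3/10*a_1 + 1/20*a_2 + 1/4*a_3 + 1/10*a_4 + 1/20*a_5

Substituting a_0 = 1 and a_5 = 0, rearrange to (I - Q) a = r where r[i] = P(i -> 0):
  [19/20, -2/5, -1/20, -1/10] . (a_1, a_2, a_3, a_4) = 1/4
  [-1/20, 3/4, -3/20, -9/20] . (a_1, a_2, a_3, a_4) = 0
  [-7/20, -1/4, 3/4, 0] . (a_1, a_2, a_3, a_4) = 0
  [-3/10, -1/20, -1/4, 9/10] . (a_1, a_2, a_3, a_4) = 1/4

Solving yields:
  a_1 = 24825/44917
  a_2 = 21735/44917
  a_3 = 18830/44917
  a_4 = 27190/44917

Starting state is 1, so the absorption probability is a_1 = 24825/44917.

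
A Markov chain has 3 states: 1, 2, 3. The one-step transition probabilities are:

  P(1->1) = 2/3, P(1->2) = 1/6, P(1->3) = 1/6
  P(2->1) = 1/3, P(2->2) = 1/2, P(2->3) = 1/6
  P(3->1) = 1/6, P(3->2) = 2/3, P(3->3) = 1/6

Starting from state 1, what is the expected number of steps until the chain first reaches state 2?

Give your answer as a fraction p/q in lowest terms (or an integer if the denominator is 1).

Let h_i = expected steps to first reach 2 from state i.
Boundary: h_2 = 0.
First-step equations for the other states:
  h_1 = 1 + 2/3*h_1 + 1/6*h_2 + 1/6*h_3
  h_3 = 1 + 1/6*h_1 + 2/3*h_2 + 1/6*h_3

Substituting h_2 = 0 and rearranging gives the linear system (I - Q) h = 1:
  [1/3, -1/6] . (h_1, h_3) = 1
  [-1/6, 5/6] . (h_1, h_3) = 1

Solving yields:
  h_1 = 4
  h_3 = 2

Starting state is 1, so the expected hitting time is h_1 = 4.

Answer: 4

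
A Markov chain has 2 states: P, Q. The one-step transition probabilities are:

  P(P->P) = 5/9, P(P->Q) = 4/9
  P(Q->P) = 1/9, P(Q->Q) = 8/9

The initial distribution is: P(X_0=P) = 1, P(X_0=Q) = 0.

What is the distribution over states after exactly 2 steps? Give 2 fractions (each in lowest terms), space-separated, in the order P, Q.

Answer: 29/81 52/81

Derivation:
Propagating the distribution step by step (d_{t+1} = d_t * P):
d_0 = (P=1, Q=0)
  d_1[P] = 1*5/9 + 0*1/9 = 5/9
  d_1[Q] = 1*4/9 + 0*8/9 = 4/9
d_1 = (P=5/9, Q=4/9)
  d_2[P] = 5/9*5/9 + 4/9*1/9 = 29/81
  d_2[Q] = 5/9*4/9 + 4/9*8/9 = 52/81
d_2 = (P=29/81, Q=52/81)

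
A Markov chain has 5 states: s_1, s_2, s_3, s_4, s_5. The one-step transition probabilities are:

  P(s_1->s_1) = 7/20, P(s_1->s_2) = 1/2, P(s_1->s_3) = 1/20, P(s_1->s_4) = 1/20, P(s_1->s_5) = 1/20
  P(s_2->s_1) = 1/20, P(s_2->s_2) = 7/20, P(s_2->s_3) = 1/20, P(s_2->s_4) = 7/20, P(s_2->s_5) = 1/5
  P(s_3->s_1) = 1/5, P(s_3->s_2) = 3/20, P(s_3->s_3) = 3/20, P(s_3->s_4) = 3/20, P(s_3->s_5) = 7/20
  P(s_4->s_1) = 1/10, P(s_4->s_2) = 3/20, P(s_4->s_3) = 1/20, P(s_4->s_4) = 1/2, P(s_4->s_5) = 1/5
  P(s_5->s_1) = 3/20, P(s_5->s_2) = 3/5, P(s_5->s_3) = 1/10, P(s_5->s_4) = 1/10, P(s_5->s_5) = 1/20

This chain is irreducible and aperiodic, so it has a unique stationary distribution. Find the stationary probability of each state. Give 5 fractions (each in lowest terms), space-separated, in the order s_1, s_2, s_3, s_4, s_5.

The stationary distribution satisfies pi = pi * P, i.e.:
  pi_s_1 = 7/20*pi_s_1 + 1/20*pi_s_2 + 1/5*pi_s_3 + 1/10*pi_s_4 + 3/20*pi_s_5
  pi_s_2 = 1/2*pi_s_1 + 7/20*pi_s_2 + 3/20*pi_s_3 + 3/20*pi_s_4 + 3/5*pi_s_5
  pi_s_3 = 1/20*pi_s_1 + 1/20*pi_s_2 + 3/20*pi_s_3 + 1/20*pi_s_4 + 1/10*pi_s_5
  pi_s_4 = 1/20*pi_s_1 + 7/20*pi_s_2 + 3/20*pi_s_3 + 1/2*pi_s_4 + 1/10*pi_s_5
  pi_s_5 = 1/20*pi_s_1 + 1/5*pi_s_2 + 7/20*pi_s_3 + 1/5*pi_s_4 + 1/20*pi_s_5
with normalization: pi_s_1 + pi_s_2 + pi_s_3 + pi_s_4 + pi_s_5 = 1.

Using the first 4 balance equations plus normalization, the linear system A*pi = b is:
  [-13/20, 1/20, 1/5, 1/10, 3/20] . pi = 0
  [1/2, -13/20, 3/20, 3/20, 3/5] . pi = 0
  [1/20, 1/20, -17/20, 1/20, 1/10] . pi = 0
  [1/20, 7/20, 3/20, -1/2, 1/10] . pi = 0
  [1, 1, 1, 1, 1] . pi = 1

Solving yields:
  pi_s_1 = 4436/33997
  pi_s_2 = 11477/33997
  pi_s_3 = 2201/33997
  pi_s_4 = 10262/33997
  pi_s_5 = 5621/33997

Verification (pi * P):
  4436/33997*7/20 + 11477/33997*1/20 + 2201/33997*1/5 + 10262/33997*1/10 + 5621/33997*3/20 = 4436/33997 = pi_s_1  (ok)
  4436/33997*1/2 + 11477/33997*7/20 + 2201/33997*3/20 + 10262/33997*3/20 + 5621/33997*3/5 = 11477/33997 = pi_s_2  (ok)
  4436/33997*1/20 + 11477/33997*1/20 + 2201/33997*3/20 + 10262/33997*1/20 + 5621/33997*1/10 = 2201/33997 = pi_s_3  (ok)
  4436/33997*1/20 + 11477/33997*7/20 + 2201/33997*3/20 + 10262/33997*1/2 + 5621/33997*1/10 = 10262/33997 = pi_s_4  (ok)
  4436/33997*1/20 + 11477/33997*1/5 + 2201/33997*7/20 + 10262/33997*1/5 + 5621/33997*1/20 = 5621/33997 = pi_s_5  (ok)

Answer: 4436/33997 11477/33997 2201/33997 10262/33997 5621/33997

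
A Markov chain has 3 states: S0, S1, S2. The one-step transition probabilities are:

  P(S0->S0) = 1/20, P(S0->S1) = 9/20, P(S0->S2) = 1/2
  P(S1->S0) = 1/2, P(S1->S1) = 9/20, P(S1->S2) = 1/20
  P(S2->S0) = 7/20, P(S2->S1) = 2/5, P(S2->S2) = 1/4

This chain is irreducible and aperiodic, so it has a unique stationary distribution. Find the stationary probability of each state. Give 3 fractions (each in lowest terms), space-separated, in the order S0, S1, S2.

Answer: 157/491 215/491 119/491

Derivation:
The stationary distribution satisfies pi = pi * P, i.e.:
  pi_S0 = 1/20*pi_S0 + 1/2*pi_S1 + 7/20*pi_S2
  pi_S1 = 9/20*pi_S0 + 9/20*pi_S1 + 2/5*pi_S2
  pi_S2 = 1/2*pi_S0 + 1/20*pi_S1 + 1/4*pi_S2
with normalization: pi_S0 + pi_S1 + pi_S2 = 1.

Using the first 2 balance equations plus normalization, the linear system A*pi = b is:
  [-19/20, 1/2, 7/20] . pi = 0
  [9/20, -11/20, 2/5] . pi = 0
  [1, 1, 1] . pi = 1

Solving yields:
  pi_S0 = 157/491
  pi_S1 = 215/491
  pi_S2 = 119/491

Verification (pi * P):
  157/491*1/20 + 215/491*1/2 + 119/491*7/20 = 157/491 = pi_S0  (ok)
  157/491*9/20 + 215/491*9/20 + 119/491*2/5 = 215/491 = pi_S1  (ok)
  157/491*1/2 + 215/491*1/20 + 119/491*1/4 = 119/491 = pi_S2  (ok)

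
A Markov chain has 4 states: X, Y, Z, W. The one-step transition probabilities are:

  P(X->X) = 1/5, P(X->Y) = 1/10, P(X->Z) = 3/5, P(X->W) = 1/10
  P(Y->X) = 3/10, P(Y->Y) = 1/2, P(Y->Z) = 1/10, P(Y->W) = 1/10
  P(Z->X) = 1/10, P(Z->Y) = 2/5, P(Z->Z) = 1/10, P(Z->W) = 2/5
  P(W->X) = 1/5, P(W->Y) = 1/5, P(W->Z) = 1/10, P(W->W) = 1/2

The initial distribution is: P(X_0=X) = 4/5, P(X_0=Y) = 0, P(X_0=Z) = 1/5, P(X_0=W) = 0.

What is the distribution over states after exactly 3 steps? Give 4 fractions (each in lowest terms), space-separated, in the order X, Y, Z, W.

Propagating the distribution step by step (d_{t+1} = d_t * P):
d_0 = (X=4/5, Y=0, Z=1/5, W=0)
  d_1[X] = 4/5*1/5 + 0*3/10 + 1/5*1/10 + 0*1/5 = 9/50
  d_1[Y] = 4/5*1/10 + 0*1/2 + 1/5*2/5 + 0*1/5 = 4/25
  d_1[Z] = 4/5*3/5 + 0*1/10 + 1/5*1/10 + 0*1/10 = 1/2
  d_1[W] = 4/5*1/10 + 0*1/10 + 1/5*2/5 + 0*1/2 = 4/25
d_1 = (X=9/50, Y=4/25, Z=1/2, W=4/25)
  d_2[X] = 9/50*1/5 + 4/25*3/10 + 1/2*1/10 + 4/25*1/5 = 83/500
  d_2[Y] = 9/50*1/10 + 4/25*1/2 + 1/2*2/5 + 4/25*1/5 = 33/100
  d_2[Z] = 9/50*3/5 + 4/25*1/10 + 1/2*1/10 + 4/25*1/10 = 19/100
  d_2[W] = 9/50*1/10 + 4/25*1/10 + 1/2*2/5 + 4/25*1/2 = 157/500
d_2 = (X=83/500, Y=33/100, Z=19/100, W=157/500)
  d_3[X] = 83/500*1/5 + 33/100*3/10 + 19/100*1/10 + 157/500*1/5 = 107/500
  d_3[Y] = 83/500*1/10 + 33/100*1/2 + 19/100*2/5 + 157/500*1/5 = 801/2500
  d_3[Z] = 83/500*3/5 + 33/100*1/10 + 19/100*1/10 + 157/500*1/10 = 183/1000
  d_3[W] = 83/500*1/10 + 33/100*1/10 + 19/100*2/5 + 157/500*1/2 = 1413/5000
d_3 = (X=107/500, Y=801/2500, Z=183/1000, W=1413/5000)

Answer: 107/500 801/2500 183/1000 1413/5000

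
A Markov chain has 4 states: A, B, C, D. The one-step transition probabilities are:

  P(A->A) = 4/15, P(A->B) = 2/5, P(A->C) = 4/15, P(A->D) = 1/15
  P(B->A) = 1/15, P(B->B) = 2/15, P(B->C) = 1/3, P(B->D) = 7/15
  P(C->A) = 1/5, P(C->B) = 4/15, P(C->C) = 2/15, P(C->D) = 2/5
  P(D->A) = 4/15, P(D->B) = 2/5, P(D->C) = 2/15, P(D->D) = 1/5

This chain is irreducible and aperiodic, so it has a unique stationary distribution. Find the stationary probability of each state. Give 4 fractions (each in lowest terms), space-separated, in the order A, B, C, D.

Answer: 850/4391 1286/4391 956/4391 1299/4391

Derivation:
The stationary distribution satisfies pi = pi * P, i.e.:
  pi_A = 4/15*pi_A + 1/15*pi_B + 1/5*pi_C + 4/15*pi_D
  pi_B = 2/5*pi_A + 2/15*pi_B + 4/15*pi_C + 2/5*pi_D
  pi_C = 4/15*pi_A + 1/3*pi_B + 2/15*pi_C + 2/15*pi_D
  pi_D = 1/15*pi_A + 7/15*pi_B + 2/5*pi_C + 1/5*pi_D
with normalization: pi_A + pi_B + pi_C + pi_D = 1.

Using the first 3 balance equations plus normalization, the linear system A*pi = b is:
  [-11/15, 1/15, 1/5, 4/15] . pi = 0
  [2/5, -13/15, 4/15, 2/5] . pi = 0
  [4/15, 1/3, -13/15, 2/15] . pi = 0
  [1, 1, 1, 1] . pi = 1

Solving yields:
  pi_A = 850/4391
  pi_B = 1286/4391
  pi_C = 956/4391
  pi_D = 1299/4391

Verification (pi * P):
  850/4391*4/15 + 1286/4391*1/15 + 956/4391*1/5 + 1299/4391*4/15 = 850/4391 = pi_A  (ok)
  850/4391*2/5 + 1286/4391*2/15 + 956/4391*4/15 + 1299/4391*2/5 = 1286/4391 = pi_B  (ok)
  850/4391*4/15 + 1286/4391*1/3 + 956/4391*2/15 + 1299/4391*2/15 = 956/4391 = pi_C  (ok)
  850/4391*1/15 + 1286/4391*7/15 + 956/4391*2/5 + 1299/4391*1/5 = 1299/4391 = pi_D  (ok)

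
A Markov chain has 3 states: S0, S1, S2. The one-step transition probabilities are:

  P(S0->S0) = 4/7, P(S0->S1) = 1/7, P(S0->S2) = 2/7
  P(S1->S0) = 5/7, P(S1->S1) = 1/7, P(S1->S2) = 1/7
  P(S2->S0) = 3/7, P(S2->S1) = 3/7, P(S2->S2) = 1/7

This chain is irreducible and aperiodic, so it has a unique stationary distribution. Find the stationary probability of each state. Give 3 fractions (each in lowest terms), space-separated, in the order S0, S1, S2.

The stationary distribution satisfies pi = pi * P, i.e.:
  pi_S0 = 4/7*pi_S0 + 5/7*pi_S1 + 3/7*pi_S2
  pi_S1 = 1/7*pi_S0 + 1/7*pi_S1 + 3/7*pi_S2
  pi_S2 = 2/7*pi_S0 + 1/7*pi_S1 + 1/7*pi_S2
with normalization: pi_S0 + pi_S1 + pi_S2 = 1.

Using the first 2 balance equations plus normalization, the linear system A*pi = b is:
  [-3/7, 5/7, 3/7] . pi = 0
  [1/7, -6/7, 3/7] . pi = 0
  [1, 1, 1] . pi = 1

Solving yields:
  pi_S0 = 33/58
  pi_S1 = 6/29
  pi_S2 = 13/58

Verification (pi * P):
  33/58*4/7 + 6/29*5/7 + 13/58*3/7 = 33/58 = pi_S0  (ok)
  33/58*1/7 + 6/29*1/7 + 13/58*3/7 = 6/29 = pi_S1  (ok)
  33/58*2/7 + 6/29*1/7 + 13/58*1/7 = 13/58 = pi_S2  (ok)

Answer: 33/58 6/29 13/58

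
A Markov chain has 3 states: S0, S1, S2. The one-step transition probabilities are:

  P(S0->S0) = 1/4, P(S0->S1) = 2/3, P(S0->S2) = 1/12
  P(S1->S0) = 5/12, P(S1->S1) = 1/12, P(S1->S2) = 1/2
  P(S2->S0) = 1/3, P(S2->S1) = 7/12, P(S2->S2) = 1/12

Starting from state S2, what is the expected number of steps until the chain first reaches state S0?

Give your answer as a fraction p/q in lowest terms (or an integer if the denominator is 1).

Answer: 216/79

Derivation:
Let h_i = expected steps to first reach S0 from state i.
Boundary: h_S0 = 0.
First-step equations for the other states:
  h_S1 = 1 + 5/12*h_S0 + 1/12*h_S1 + 1/2*h_S2
  h_S2 = 1 + 1/3*h_S0 + 7/12*h_S1 + 1/12*h_S2

Substituting h_S0 = 0 and rearranging gives the linear system (I - Q) h = 1:
  [11/12, -1/2] . (h_S1, h_S2) = 1
  [-7/12, 11/12] . (h_S1, h_S2) = 1

Solving yields:
  h_S1 = 204/79
  h_S2 = 216/79

Starting state is S2, so the expected hitting time is h_S2 = 216/79.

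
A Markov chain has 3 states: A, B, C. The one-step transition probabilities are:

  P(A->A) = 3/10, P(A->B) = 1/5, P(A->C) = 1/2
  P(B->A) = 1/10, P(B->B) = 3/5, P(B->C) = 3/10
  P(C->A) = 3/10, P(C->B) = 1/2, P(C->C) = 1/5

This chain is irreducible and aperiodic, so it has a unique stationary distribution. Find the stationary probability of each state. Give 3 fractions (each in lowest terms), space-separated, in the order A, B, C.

The stationary distribution satisfies pi = pi * P, i.e.:
  pi_A = 3/10*pi_A + 1/10*pi_B + 3/10*pi_C
  pi_B = 1/5*pi_A + 3/5*pi_B + 1/2*pi_C
  pi_C = 1/2*pi_A + 3/10*pi_B + 1/5*pi_C
with normalization: pi_A + pi_B + pi_C = 1.

Using the first 2 balance equations plus normalization, the linear system A*pi = b is:
  [-7/10, 1/10, 3/10] . pi = 0
  [1/5, -2/5, 1/2] . pi = 0
  [1, 1, 1] . pi = 1

Solving yields:
  pi_A = 17/84
  pi_B = 41/84
  pi_C = 13/42

Verification (pi * P):
  17/84*3/10 + 41/84*1/10 + 13/42*3/10 = 17/84 = pi_A  (ok)
  17/84*1/5 + 41/84*3/5 + 13/42*1/2 = 41/84 = pi_B  (ok)
  17/84*1/2 + 41/84*3/10 + 13/42*1/5 = 13/42 = pi_C  (ok)

Answer: 17/84 41/84 13/42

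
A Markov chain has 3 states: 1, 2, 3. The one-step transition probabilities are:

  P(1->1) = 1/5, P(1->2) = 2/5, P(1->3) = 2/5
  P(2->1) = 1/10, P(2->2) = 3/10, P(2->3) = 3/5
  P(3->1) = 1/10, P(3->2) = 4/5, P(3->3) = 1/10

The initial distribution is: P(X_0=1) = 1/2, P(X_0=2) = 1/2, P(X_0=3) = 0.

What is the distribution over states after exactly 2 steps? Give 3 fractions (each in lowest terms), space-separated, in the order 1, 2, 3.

Answer: 23/200 113/200 8/25

Derivation:
Propagating the distribution step by step (d_{t+1} = d_t * P):
d_0 = (1=1/2, 2=1/2, 3=0)
  d_1[1] = 1/2*1/5 + 1/2*1/10 + 0*1/10 = 3/20
  d_1[2] = 1/2*2/5 + 1/2*3/10 + 0*4/5 = 7/20
  d_1[3] = 1/2*2/5 + 1/2*3/5 + 0*1/10 = 1/2
d_1 = (1=3/20, 2=7/20, 3=1/2)
  d_2[1] = 3/20*1/5 + 7/20*1/10 + 1/2*1/10 = 23/200
  d_2[2] = 3/20*2/5 + 7/20*3/10 + 1/2*4/5 = 113/200
  d_2[3] = 3/20*2/5 + 7/20*3/5 + 1/2*1/10 = 8/25
d_2 = (1=23/200, 2=113/200, 3=8/25)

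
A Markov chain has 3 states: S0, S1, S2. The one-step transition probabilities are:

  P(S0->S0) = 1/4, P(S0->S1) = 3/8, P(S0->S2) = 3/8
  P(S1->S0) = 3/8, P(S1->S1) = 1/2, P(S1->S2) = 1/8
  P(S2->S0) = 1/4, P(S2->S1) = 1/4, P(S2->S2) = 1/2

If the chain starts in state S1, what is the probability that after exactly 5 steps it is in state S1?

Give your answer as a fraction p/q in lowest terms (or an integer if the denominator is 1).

Answer: 1573/4096

Derivation:
Computing P^5 by repeated multiplication:
P^1 =
  S0: [1/4, 3/8, 3/8]
  S1: [3/8, 1/2, 1/8]
  S2: [1/4, 1/4, 1/2]
P^2 =
  S0: [19/64, 3/8, 21/64]
  S1: [5/16, 27/64, 17/64]
  S2: [9/32, 11/32, 3/8]
P^3 =
  S0: [19/64, 195/512, 165/512]
  S1: [155/512, 101/256, 155/512]
  S2: [75/256, 95/256, 43/128]
P^4 =
  S0: [1219/4096, 783/2048, 1311/4096]
  S1: [613/2048, 1583/4096, 1287/4096]
  S2: [607/2048, 777/2048, 83/256]
P^5 =
  S0: [4879/16384, 12543/32768, 10467/32768]
  S1: [9775/32768, 1573/4096, 10409/32768]
  S2: [4873/16384, 6257/16384, 2627/8192]

(P^5)[S1 -> S1] = 1573/4096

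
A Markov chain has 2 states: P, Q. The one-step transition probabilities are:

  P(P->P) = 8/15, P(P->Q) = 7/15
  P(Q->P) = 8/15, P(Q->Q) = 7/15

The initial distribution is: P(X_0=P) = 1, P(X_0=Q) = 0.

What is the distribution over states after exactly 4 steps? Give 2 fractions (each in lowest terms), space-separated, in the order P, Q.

Answer: 8/15 7/15

Derivation:
Propagating the distribution step by step (d_{t+1} = d_t * P):
d_0 = (P=1, Q=0)
  d_1[P] = 1*8/15 + 0*8/15 = 8/15
  d_1[Q] = 1*7/15 + 0*7/15 = 7/15
d_1 = (P=8/15, Q=7/15)
  d_2[P] = 8/15*8/15 + 7/15*8/15 = 8/15
  d_2[Q] = 8/15*7/15 + 7/15*7/15 = 7/15
d_2 = (P=8/15, Q=7/15)
  d_3[P] = 8/15*8/15 + 7/15*8/15 = 8/15
  d_3[Q] = 8/15*7/15 + 7/15*7/15 = 7/15
d_3 = (P=8/15, Q=7/15)
  d_4[P] = 8/15*8/15 + 7/15*8/15 = 8/15
  d_4[Q] = 8/15*7/15 + 7/15*7/15 = 7/15
d_4 = (P=8/15, Q=7/15)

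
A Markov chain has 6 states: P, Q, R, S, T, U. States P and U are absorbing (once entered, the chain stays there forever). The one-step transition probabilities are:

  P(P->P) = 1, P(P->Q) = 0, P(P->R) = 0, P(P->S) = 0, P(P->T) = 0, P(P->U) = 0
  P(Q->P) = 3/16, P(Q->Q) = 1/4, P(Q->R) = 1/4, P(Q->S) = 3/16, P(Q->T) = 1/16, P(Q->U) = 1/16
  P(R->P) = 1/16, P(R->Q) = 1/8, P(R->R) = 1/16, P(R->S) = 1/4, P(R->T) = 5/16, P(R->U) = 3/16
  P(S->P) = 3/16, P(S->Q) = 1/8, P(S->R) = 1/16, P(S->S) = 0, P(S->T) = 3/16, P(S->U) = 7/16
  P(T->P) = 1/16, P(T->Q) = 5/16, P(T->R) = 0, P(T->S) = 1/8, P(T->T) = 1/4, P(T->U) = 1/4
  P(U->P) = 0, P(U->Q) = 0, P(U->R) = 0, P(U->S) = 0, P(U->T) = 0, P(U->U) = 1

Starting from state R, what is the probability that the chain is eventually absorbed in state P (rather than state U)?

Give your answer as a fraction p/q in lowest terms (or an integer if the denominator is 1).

Let a_i = P(absorbed in P | start in state i).
Boundary conditions: a_P = 1, a_U = 0.
For each transient state i, a_i = sum_j P(i->j) * a_j:
  a_Q = 3/16*a_P + 1/4*a_Q + 1/4*a_R + 3/16*a_S + 1/16*a_T + 1/16*a_U
  a_R = 1/16*a_P + 1/8*a_Q + 1/16*a_R + 1/4*a_S + 5/16*a_T + 3/16*a_U
  a_S = 3/16*a_P + 1/8*a_Q + 1/16*a_R + 0*a_S + 3/16*a_T + 7/16*a_U
  a_T = 1/16*a_P + 5/16*a_Q + 0*a_R + 1/8*a_S + 1/4*a_T + 1/4*a_U

Substituting a_P = 1 and a_U = 0, rearrange to (I - Q) a = r where r[i] = P(i -> P):
  [3/4, -1/4, -3/16, -1/16] . (a_Q, a_R, a_S, a_T) = 3/16
  [-1/8, 15/16, -1/4, -5/16] . (a_Q, a_R, a_S, a_T) = 1/16
  [-1/8, -1/16, 1, -3/16] . (a_Q, a_R, a_S, a_T) = 3/16
  [-5/16, 0, -1/8, 3/4] . (a_Q, a_R, a_S, a_T) = 1/16

Solving yields:
  a_Q = 6069/12923
  a_R = 4244/12923
  a_S = 4256/12923
  a_T = 4315/12923

Starting state is R, so the absorption probability is a_R = 4244/12923.

Answer: 4244/12923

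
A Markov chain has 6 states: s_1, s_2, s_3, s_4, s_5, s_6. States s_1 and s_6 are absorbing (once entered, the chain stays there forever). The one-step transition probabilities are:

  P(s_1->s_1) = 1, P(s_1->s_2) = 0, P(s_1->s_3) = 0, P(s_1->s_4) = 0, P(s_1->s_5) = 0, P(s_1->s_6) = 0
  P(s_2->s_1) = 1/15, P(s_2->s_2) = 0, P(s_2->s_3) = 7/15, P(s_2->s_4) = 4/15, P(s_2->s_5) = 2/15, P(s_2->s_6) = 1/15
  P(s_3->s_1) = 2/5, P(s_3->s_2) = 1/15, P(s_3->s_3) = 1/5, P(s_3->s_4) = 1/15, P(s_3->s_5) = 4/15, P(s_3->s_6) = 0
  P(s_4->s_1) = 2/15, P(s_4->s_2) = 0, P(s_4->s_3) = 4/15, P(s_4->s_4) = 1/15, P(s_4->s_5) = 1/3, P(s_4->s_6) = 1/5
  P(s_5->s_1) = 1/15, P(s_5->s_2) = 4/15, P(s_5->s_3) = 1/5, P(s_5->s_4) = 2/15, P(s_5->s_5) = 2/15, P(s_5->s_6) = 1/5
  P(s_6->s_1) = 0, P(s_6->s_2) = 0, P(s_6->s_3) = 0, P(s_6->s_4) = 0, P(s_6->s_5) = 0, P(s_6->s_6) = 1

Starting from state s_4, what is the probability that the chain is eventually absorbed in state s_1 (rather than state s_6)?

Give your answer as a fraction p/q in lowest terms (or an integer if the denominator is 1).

Let a_i = P(absorbed in s_1 | start in state i).
Boundary conditions: a_s_1 = 1, a_s_6 = 0.
For each transient state i, a_i = sum_j P(i->j) * a_j:
  a_s_2 = 1/15*a_s_1 + 0*a_s_2 + 7/15*a_s_3 + 4/15*a_s_4 + 2/15*a_s_5 + 1/15*a_s_6
  a_s_3 = 2/5*a_s_1 + 1/15*a_s_2 + 1/5*a_s_3 + 1/15*a_s_4 + 4/15*a_s_5 + 0*a_s_6
  a_s_4 = 2/15*a_s_1 + 0*a_s_2 + 4/15*a_s_3 + 1/15*a_s_4 + 1/3*a_s_5 + 1/5*a_s_6
  a_s_5 = 1/15*a_s_1 + 4/15*a_s_2 + 1/5*a_s_3 + 2/15*a_s_4 + 2/15*a_s_5 + 1/5*a_s_6

Substituting a_s_1 = 1 and a_s_6 = 0, rearrange to (I - Q) a = r where r[i] = P(i -> s_1):
  [1, -7/15, -4/15, -2/15] . (a_s_2, a_s_3, a_s_4, a_s_5) = 1/15
  [-1/15, 4/5, -1/15, -4/15] . (a_s_2, a_s_3, a_s_4, a_s_5) = 2/5
  [0, -4/15, 14/15, -1/3] . (a_s_2, a_s_3, a_s_4, a_s_5) = 2/15
  [-4/15, -1/5, -2/15, 13/15] . (a_s_2, a_s_3, a_s_4, a_s_5) = 1/15

Solving yields:
  a_s_2 = 4614/7049
  a_s_3 = 16561/21147
  a_s_4 = 32/57
  a_s_5 = 11534/21147

Starting state is s_4, so the absorption probability is a_s_4 = 32/57.

Answer: 32/57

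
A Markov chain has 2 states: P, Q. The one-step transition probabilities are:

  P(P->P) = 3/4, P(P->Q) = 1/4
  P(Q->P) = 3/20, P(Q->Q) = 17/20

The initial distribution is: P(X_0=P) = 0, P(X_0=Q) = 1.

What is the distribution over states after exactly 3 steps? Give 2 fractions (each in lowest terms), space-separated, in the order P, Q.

Answer: 147/500 353/500

Derivation:
Propagating the distribution step by step (d_{t+1} = d_t * P):
d_0 = (P=0, Q=1)
  d_1[P] = 0*3/4 + 1*3/20 = 3/20
  d_1[Q] = 0*1/4 + 1*17/20 = 17/20
d_1 = (P=3/20, Q=17/20)
  d_2[P] = 3/20*3/4 + 17/20*3/20 = 6/25
  d_2[Q] = 3/20*1/4 + 17/20*17/20 = 19/25
d_2 = (P=6/25, Q=19/25)
  d_3[P] = 6/25*3/4 + 19/25*3/20 = 147/500
  d_3[Q] = 6/25*1/4 + 19/25*17/20 = 353/500
d_3 = (P=147/500, Q=353/500)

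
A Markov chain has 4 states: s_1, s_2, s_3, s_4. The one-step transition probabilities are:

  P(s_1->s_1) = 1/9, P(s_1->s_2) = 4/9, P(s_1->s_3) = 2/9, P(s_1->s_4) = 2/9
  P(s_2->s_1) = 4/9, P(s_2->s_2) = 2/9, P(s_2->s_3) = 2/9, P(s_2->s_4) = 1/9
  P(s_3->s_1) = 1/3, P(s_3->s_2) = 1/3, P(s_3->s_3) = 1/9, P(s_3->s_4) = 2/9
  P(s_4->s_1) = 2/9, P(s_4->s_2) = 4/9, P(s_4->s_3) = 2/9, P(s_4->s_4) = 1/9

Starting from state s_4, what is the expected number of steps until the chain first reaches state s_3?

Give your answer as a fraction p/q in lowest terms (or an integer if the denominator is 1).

Let h_i = expected steps to first reach s_3 from state i.
Boundary: h_s_3 = 0.
First-step equations for the other states:
  h_s_1 = 1 + 1/9*h_s_1 + 4/9*h_s_2 + 2/9*h_s_3 + 2/9*h_s_4
  h_s_2 = 1 + 4/9*h_s_1 + 2/9*h_s_2 + 2/9*h_s_3 + 1/9*h_s_4
  h_s_4 = 1 + 2/9*h_s_1 + 4/9*h_s_2 + 2/9*h_s_3 + 1/9*h_s_4

Substituting h_s_3 = 0 and rearranging gives the linear system (I - Q) h = 1:
  [8/9, -4/9, -2/9] . (h_s_1, h_s_2, h_s_4) = 1
  [-4/9, 7/9, -1/9] . (h_s_1, h_s_2, h_s_4) = 1
  [-2/9, -4/9, 8/9] . (h_s_1, h_s_2, h_s_4) = 1

Solving yields:
  h_s_1 = 9/2
  h_s_2 = 9/2
  h_s_4 = 9/2

Starting state is s_4, so the expected hitting time is h_s_4 = 9/2.

Answer: 9/2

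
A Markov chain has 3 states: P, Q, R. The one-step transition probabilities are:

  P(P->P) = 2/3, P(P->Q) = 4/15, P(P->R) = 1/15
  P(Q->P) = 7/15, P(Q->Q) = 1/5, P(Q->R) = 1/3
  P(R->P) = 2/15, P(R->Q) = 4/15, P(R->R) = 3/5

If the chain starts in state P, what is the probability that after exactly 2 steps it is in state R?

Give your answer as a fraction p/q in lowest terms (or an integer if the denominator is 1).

Answer: 13/75

Derivation:
Computing P^2 by repeated multiplication:
P^1 =
  P: [2/3, 4/15, 1/15]
  Q: [7/15, 1/5, 1/3]
  R: [2/15, 4/15, 3/5]
P^2 =
  P: [26/45, 56/225, 13/75]
  Q: [101/225, 19/75, 67/225]
  R: [22/75, 56/225, 103/225]

(P^2)[P -> R] = 13/75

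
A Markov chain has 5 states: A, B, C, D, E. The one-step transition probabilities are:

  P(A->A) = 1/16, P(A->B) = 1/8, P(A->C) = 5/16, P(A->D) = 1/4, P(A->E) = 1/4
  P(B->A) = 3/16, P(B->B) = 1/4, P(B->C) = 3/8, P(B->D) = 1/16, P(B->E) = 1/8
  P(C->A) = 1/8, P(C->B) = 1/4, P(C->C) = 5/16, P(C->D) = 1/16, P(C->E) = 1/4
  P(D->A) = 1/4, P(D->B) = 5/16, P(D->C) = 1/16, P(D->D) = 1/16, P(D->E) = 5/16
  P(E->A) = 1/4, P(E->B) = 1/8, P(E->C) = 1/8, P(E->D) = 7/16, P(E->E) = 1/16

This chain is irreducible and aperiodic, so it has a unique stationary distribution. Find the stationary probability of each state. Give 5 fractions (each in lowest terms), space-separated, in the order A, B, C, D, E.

The stationary distribution satisfies pi = pi * P, i.e.:
  pi_A = 1/16*pi_A + 3/16*pi_B + 1/8*pi_C + 1/4*pi_D + 1/4*pi_E
  pi_B = 1/8*pi_A + 1/4*pi_B + 1/4*pi_C + 5/16*pi_D + 1/8*pi_E
  pi_C = 5/16*pi_A + 3/8*pi_B + 5/16*pi_C + 1/16*pi_D + 1/8*pi_E
  pi_D = 1/4*pi_A + 1/16*pi_B + 1/16*pi_C + 1/16*pi_D + 7/16*pi_E
  pi_E = 1/4*pi_A + 1/8*pi_B + 1/4*pi_C + 5/16*pi_D + 1/16*pi_E
with normalization: pi_A + pi_B + pi_C + pi_D + pi_E = 1.

Using the first 4 balance equations plus normalization, the linear system A*pi = b is:
  [-15/16, 3/16, 1/8, 1/4, 1/4] . pi = 0
  [1/8, -3/4, 1/4, 5/16, 1/8] . pi = 0
  [5/16, 3/8, -11/16, 1/16, 1/8] . pi = 0
  [1/4, 1/16, 1/16, -15/16, 7/16] . pi = 0
  [1, 1, 1, 1, 1] . pi = 1

Solving yields:
  pi_A = 4543/26219
  pi_B = 16855/78657
  pi_C = 19411/78657
  pi_D = 4426/26219
  pi_E = 15484/78657

Verification (pi * P):
  4543/26219*1/16 + 16855/78657*3/16 + 19411/78657*1/8 + 4426/26219*1/4 + 15484/78657*1/4 = 4543/26219 = pi_A  (ok)
  4543/26219*1/8 + 16855/78657*1/4 + 19411/78657*1/4 + 4426/26219*5/16 + 15484/78657*1/8 = 16855/78657 = pi_B  (ok)
  4543/26219*5/16 + 16855/78657*3/8 + 19411/78657*5/16 + 4426/26219*1/16 + 15484/78657*1/8 = 19411/78657 = pi_C  (ok)
  4543/26219*1/4 + 16855/78657*1/16 + 19411/78657*1/16 + 4426/26219*1/16 + 15484/78657*7/16 = 4426/26219 = pi_D  (ok)
  4543/26219*1/4 + 16855/78657*1/8 + 19411/78657*1/4 + 4426/26219*5/16 + 15484/78657*1/16 = 15484/78657 = pi_E  (ok)

Answer: 4543/26219 16855/78657 19411/78657 4426/26219 15484/78657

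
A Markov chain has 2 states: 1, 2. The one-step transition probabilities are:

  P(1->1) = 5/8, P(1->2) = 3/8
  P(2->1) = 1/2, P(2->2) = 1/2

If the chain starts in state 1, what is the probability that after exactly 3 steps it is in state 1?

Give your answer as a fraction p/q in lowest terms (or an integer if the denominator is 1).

Computing P^3 by repeated multiplication:
P^1 =
  1: [5/8, 3/8]
  2: [1/2, 1/2]
P^2 =
  1: [37/64, 27/64]
  2: [9/16, 7/16]
P^3 =
  1: [293/512, 219/512]
  2: [73/128, 55/128]

(P^3)[1 -> 1] = 293/512

Answer: 293/512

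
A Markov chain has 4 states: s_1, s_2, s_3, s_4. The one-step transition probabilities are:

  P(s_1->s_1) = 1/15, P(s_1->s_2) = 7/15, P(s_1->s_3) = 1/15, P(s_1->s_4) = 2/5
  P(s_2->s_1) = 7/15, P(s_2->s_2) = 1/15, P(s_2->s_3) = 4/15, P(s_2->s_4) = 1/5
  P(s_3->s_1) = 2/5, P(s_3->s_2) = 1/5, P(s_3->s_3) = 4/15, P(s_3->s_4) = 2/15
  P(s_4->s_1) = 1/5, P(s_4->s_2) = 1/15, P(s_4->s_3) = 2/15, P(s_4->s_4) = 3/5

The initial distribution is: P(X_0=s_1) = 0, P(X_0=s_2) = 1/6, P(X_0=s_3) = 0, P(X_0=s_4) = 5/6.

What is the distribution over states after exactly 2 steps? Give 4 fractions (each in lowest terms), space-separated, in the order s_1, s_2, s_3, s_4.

Propagating the distribution step by step (d_{t+1} = d_t * P):
d_0 = (s_1=0, s_2=1/6, s_3=0, s_4=5/6)
  d_1[s_1] = 0*1/15 + 1/6*7/15 + 0*2/5 + 5/6*1/5 = 11/45
  d_1[s_2] = 0*7/15 + 1/6*1/15 + 0*1/5 + 5/6*1/15 = 1/15
  d_1[s_3] = 0*1/15 + 1/6*4/15 + 0*4/15 + 5/6*2/15 = 7/45
  d_1[s_4] = 0*2/5 + 1/6*1/5 + 0*2/15 + 5/6*3/5 = 8/15
d_1 = (s_1=11/45, s_2=1/15, s_3=7/45, s_4=8/15)
  d_2[s_1] = 11/45*1/15 + 1/15*7/15 + 7/45*2/5 + 8/15*1/5 = 146/675
  d_2[s_2] = 11/45*7/15 + 1/15*1/15 + 7/45*1/5 + 8/15*1/15 = 5/27
  d_2[s_3] = 11/45*1/15 + 1/15*4/15 + 7/45*4/15 + 8/15*2/15 = 11/75
  d_2[s_4] = 11/45*2/5 + 1/15*1/5 + 7/45*2/15 + 8/15*3/5 = 61/135
d_2 = (s_1=146/675, s_2=5/27, s_3=11/75, s_4=61/135)

Answer: 146/675 5/27 11/75 61/135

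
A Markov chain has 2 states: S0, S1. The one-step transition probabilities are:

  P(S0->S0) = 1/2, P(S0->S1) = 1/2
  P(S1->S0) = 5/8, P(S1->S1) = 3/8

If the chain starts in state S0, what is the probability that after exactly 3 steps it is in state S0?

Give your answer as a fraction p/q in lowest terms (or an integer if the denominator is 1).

Computing P^3 by repeated multiplication:
P^1 =
  S0: [1/2, 1/2]
  S1: [5/8, 3/8]
P^2 =
  S0: [9/16, 7/16]
  S1: [35/64, 29/64]
P^3 =
  S0: [71/128, 57/128]
  S1: [285/512, 227/512]

(P^3)[S0 -> S0] = 71/128

Answer: 71/128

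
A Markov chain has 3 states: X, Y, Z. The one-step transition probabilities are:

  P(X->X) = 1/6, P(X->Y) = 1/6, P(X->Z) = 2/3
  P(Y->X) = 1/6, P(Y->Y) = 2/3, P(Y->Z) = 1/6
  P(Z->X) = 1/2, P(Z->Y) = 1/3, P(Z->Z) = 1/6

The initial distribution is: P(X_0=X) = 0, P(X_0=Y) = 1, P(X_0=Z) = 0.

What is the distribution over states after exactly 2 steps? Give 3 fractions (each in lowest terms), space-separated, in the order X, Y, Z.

Answer: 2/9 19/36 1/4

Derivation:
Propagating the distribution step by step (d_{t+1} = d_t * P):
d_0 = (X=0, Y=1, Z=0)
  d_1[X] = 0*1/6 + 1*1/6 + 0*1/2 = 1/6
  d_1[Y] = 0*1/6 + 1*2/3 + 0*1/3 = 2/3
  d_1[Z] = 0*2/3 + 1*1/6 + 0*1/6 = 1/6
d_1 = (X=1/6, Y=2/3, Z=1/6)
  d_2[X] = 1/6*1/6 + 2/3*1/6 + 1/6*1/2 = 2/9
  d_2[Y] = 1/6*1/6 + 2/3*2/3 + 1/6*1/3 = 19/36
  d_2[Z] = 1/6*2/3 + 2/3*1/6 + 1/6*1/6 = 1/4
d_2 = (X=2/9, Y=19/36, Z=1/4)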